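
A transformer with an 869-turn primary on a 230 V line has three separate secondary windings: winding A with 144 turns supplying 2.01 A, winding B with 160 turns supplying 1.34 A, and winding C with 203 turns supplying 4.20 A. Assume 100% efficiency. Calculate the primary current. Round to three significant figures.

V_A = 230 × 144/869 = 38.113 V; V_B = 230 × 160/869 = 42.348 V; V_C = 230 × 203/869 = 53.728 V.
P_out = V_A I_A + V_B I_B + V_C I_C = 38.113×2.01 + 42.348×1.34 + 53.728×4.20 = 76.607 + 56.746 + 225.66 = 359.01 W.
Ideal ⇒ P_in = P_out, so I_p = P_out/V_p = 359.01/230 = 1.56 A.

I_p ≈ 1.56 A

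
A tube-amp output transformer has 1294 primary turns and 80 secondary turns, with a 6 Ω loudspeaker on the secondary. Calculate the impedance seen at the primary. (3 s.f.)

Z_p = (N_p/N_s)² × Z_s = (1294/80)² × 6 = 1570 Ω.

Z_p ≈ 1570 Ω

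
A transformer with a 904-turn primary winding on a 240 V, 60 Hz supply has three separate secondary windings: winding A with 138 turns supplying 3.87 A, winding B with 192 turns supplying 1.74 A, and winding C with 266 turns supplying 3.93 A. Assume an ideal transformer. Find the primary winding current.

I_p ≈ 2.12 A

V_A = 240 × 138/904 = 36.637 V; V_B = 240 × 192/904 = 50.973 V; V_C = 240 × 266/904 = 70.619 V.
P_out = V_A I_A + V_B I_B + V_C I_C = 36.637×3.87 + 50.973×1.74 + 70.619×3.93 = 141.79 + 88.694 + 277.53 = 508.01 W.
Ideal ⇒ P_in = P_out, so I_p = P_out/V_p = 508.01/240 = 2.12 A.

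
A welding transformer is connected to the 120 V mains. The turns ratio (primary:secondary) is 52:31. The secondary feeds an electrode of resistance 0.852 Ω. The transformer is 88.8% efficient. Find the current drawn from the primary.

I_p ≈ 56.4 A

V_s = 120 × 31/52 = 71.538 V.
I_s = V_s/R = 71.538/0.852 = 83.965 A.
P_out = V_s I_s = 71.538 × 83.965 = 6006.8 W.
P_in = P_out/η = 6006.8/0.888 = 6764.4 W.
I_p = P_in/V_p = 6764.4/120 = 56.4 A.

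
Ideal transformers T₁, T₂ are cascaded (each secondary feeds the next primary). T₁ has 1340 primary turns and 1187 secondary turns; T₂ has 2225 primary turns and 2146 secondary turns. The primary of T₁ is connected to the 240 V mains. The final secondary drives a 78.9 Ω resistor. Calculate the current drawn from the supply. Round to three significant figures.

Secondary of T₁: V = 240.00 × 1187/1340 = 212.60 V.
Secondary of T₂: V = 212.60 × 2146/2225 = 205.05 V.
I_load = 205.05/78.9 = 2.5988 A, so P_out = 205.05 × 2.5988 = 532.89 W.
All ideal ⇒ P_in = P_out, so I_supply = 532.89/240 = 2.22 A.

I_supply ≈ 2.22 A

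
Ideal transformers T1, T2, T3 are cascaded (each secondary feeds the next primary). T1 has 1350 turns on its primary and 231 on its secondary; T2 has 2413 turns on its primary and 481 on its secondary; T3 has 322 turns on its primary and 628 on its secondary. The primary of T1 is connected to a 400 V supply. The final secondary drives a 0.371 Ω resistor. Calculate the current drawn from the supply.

I_supply ≈ 4.77 A

After T1: V = 400.00 × 231/1350 = 68.444 V.
After T2: V = 68.444 × 481/2413 = 13.644 V.
After T3: V = 13.644 × 628/322 = 26.609 V.
I_load = 26.609/0.371 = 71.723 A, so P_out = 26.609 × 71.723 = 1908.5 W.
All ideal ⇒ P_in = P_out, so I_supply = 1908.5/400 = 4.77 A.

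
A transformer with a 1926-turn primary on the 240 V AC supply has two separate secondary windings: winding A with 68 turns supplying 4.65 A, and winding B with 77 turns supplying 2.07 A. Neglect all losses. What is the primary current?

I_p ≈ 0.247 A

V_A = 240 × 68/1926 = 8.4735 V; V_B = 240 × 77/1926 = 9.5950 V.
P_out = V_A I_A + V_B I_B = 8.4735×4.65 + 9.5950×2.07 = 39.402 + 19.862 = 59.264 W.
Ideal ⇒ P_in = P_out, so I_p = P_out/V_p = 59.264/240 = 0.247 A.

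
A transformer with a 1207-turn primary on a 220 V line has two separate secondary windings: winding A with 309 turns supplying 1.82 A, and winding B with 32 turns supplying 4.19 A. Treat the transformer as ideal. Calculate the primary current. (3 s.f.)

V_A = 220 × 309/1207 = 56.321 V; V_B = 220 × 32/1207 = 5.8326 V.
P_out = V_A I_A + V_B I_B = 56.321×1.82 + 5.8326×4.19 = 102.51 + 24.439 = 126.94 W.
Ideal ⇒ P_in = P_out, so I_p = P_out/V_p = 126.94/220 = 0.577 A.

I_p ≈ 0.577 A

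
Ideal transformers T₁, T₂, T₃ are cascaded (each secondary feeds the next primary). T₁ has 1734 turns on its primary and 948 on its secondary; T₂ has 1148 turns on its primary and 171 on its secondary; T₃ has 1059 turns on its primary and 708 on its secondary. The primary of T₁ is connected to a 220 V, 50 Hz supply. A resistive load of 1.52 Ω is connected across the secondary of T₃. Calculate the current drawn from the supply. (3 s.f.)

Secondary of T₁: V = 220.00 × 948/1734 = 120.28 V.
Secondary of T₂: V = 120.28 × 171/1148 = 17.916 V.
Secondary of T₃: V = 17.916 × 708/1059 = 11.978 V.
I_load = 11.978/1.52 = 7.8801 A, so P_out = 11.978 × 7.8801 = 94.385 W.
All ideal ⇒ P_in = P_out, so I_supply = 94.385/220 = 0.429 A.

I_supply ≈ 0.429 A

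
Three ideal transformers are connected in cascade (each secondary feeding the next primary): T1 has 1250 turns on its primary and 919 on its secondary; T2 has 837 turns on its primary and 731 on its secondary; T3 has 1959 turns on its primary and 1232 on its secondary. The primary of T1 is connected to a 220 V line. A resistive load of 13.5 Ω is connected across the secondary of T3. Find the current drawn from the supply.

I_supply ≈ 2.66 A

After T1: V = 220.00 × 919/1250 = 161.74 V.
After T2: V = 161.74 × 731/837 = 141.26 V.
After T3: V = 141.26 × 1232/1959 = 88.838 V.
I_load = 88.838/13.5 = 6.5806 A, so P_out = 88.838 × 6.5806 = 584.60 W.
All ideal ⇒ P_in = P_out, so I_supply = 584.60/220 = 2.66 A.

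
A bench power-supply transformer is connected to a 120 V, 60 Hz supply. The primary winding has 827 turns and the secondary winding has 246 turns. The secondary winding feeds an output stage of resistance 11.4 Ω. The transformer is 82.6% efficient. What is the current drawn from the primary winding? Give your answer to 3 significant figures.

I_p ≈ 1.13 A

V_s = 120 × 246/827 = 35.695 V.
I_s = V_s/R = 35.695/11.4 = 3.1312 A.
P_out = V_s I_s = 35.695 × 3.1312 = 111.77 W.
P_in = P_out/η = 111.77/0.826 = 135.31 W.
I_p = P_in/V_p = 135.31/120 = 1.13 A.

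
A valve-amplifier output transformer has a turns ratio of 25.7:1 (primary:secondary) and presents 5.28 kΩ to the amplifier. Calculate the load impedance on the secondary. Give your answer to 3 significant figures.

Z_s = Z_p/(N_p/N_s)² = 5280/25.7² = 7.99 Ω.

Z_s ≈ 7.99 Ω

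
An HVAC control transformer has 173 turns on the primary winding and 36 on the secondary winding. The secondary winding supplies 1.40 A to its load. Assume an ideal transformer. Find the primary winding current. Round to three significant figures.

For an ideal transformer I_p/I_s = N_s/N_p, so I_p = 1.40 × 36/173 = 0.291 A.

I_p ≈ 0.291 A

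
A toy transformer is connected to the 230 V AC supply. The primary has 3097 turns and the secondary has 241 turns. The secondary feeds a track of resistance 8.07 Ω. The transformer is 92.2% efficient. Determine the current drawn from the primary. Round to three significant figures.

I_p ≈ 0.187 A

V_s = 230 × 241/3097 = 17.898 V.
I_s = V_s/R = 17.898/8.07 = 2.2178 A.
P_out = V_s I_s = 17.898 × 2.2178 = 39.695 W.
P_in = P_out/η = 39.695/0.922 = 43.053 W.
I_p = P_in/V_p = 43.053/230 = 0.187 A.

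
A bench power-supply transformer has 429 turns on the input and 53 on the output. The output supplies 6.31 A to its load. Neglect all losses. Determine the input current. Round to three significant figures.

For an ideal transformer I_in/I_out = N_out/N_in, so I_in = 6.31 × 53/429 = 0.780 A.

I_in ≈ 0.780 A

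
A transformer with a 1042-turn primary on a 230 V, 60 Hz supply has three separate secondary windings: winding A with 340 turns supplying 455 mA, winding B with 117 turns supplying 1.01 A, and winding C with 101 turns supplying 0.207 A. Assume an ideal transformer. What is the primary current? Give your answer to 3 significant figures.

I_p ≈ 0.282 A

V_A = 230 × 340/1042 = 75.048 V; V_B = 230 × 117/1042 = 25.825 V; V_C = 230 × 101/1042 = 22.294 V.
P_out = V_A I_A + V_B I_B + V_C I_C = 75.048×0.455 + 25.825×1.01 + 22.294×0.207 = 34.147 + 26.084 + 4.6148 = 64.845 W.
Ideal ⇒ P_in = P_out, so I_p = P_out/V_p = 64.845/230 = 0.282 A.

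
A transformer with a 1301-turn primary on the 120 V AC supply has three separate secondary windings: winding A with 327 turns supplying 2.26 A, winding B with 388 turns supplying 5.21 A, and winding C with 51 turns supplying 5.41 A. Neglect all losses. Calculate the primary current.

I_p ≈ 2.33 A

V_A = 120 × 327/1301 = 30.161 V; V_B = 120 × 388/1301 = 35.788 V; V_C = 120 × 51/1301 = 4.7041 V.
P_out = V_A I_A + V_B I_B + V_C I_C = 30.161×2.26 + 35.788×5.21 + 4.7041×5.41 = 68.165 + 186.45 + 25.449 = 280.07 W.
Ideal ⇒ P_in = P_out, so I_p = P_out/V_p = 280.07/120 = 2.33 A.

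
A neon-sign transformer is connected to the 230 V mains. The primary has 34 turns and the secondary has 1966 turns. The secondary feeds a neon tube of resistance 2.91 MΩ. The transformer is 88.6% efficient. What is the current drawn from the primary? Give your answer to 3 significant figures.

I_p ≈ 0.298 A

V_s = 230 × 1966/34 = 13299 V.
I_s = V_s/R = 13299/(2.91×10^6) = 0.0045702 A.
P_out = V_s I_s = 13299 × 0.0045702 = 60.782 W.
P_in = P_out/η = 60.782/0.886 = 68.602 W.
I_p = P_in/V_p = 68.602/230 = 0.298 A.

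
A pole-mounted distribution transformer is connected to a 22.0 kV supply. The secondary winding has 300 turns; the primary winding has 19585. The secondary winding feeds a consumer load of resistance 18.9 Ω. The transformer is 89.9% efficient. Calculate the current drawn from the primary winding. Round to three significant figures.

V_s = 22000 × 300/19585 = 336.99 V.
I_s = V_s/R = 336.99/18.9 = 17.830 A.
P_out = V_s I_s = 336.99 × 17.830 = 6008.7 W.
P_in = P_out/η = 6008.7/0.899 = 6683.7 W.
I_p = P_in/V_p = 6683.7/22000 = 0.304 A.

I_p ≈ 0.304 A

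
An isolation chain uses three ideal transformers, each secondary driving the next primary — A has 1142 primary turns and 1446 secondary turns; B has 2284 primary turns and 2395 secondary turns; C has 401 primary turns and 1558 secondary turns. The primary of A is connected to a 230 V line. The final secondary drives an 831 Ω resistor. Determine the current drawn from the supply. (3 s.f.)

I_supply ≈ 7.37 A

After A: V = 230.00 × 1446/1142 = 291.23 V.
After B: V = 291.23 × 2395/2284 = 305.38 V.
After C: V = 305.38 × 1558/401 = 1186.5 V.
I_load = 1186.5/831 = 1.4278 A, so P_out = 1186.5 × 1.4278 = 1694.0 W.
All ideal ⇒ P_in = P_out, so I_supply = 1694.0/230 = 7.37 A.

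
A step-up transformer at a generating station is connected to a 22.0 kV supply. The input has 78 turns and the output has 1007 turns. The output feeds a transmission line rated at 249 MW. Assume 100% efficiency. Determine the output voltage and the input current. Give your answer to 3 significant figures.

V_out = V_in × N_out/N_in = 22000 × 1007/78 = 284030 V.
I_out = P/V_out = 2.49×10^8/284030 = 876.68 A.
I_in = I_out × N_out/N_in = 876.68 × 1007/78 = 11300 A.

V_out ≈ 284000 V, I_in ≈ 11300 A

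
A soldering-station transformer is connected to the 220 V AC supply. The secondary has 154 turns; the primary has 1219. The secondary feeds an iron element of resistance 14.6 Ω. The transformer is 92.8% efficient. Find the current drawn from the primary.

V_s = 220 × 154/1219 = 27.793 V.
I_s = V_s/R = 27.793/14.6 = 1.9036 A.
P_out = V_s I_s = 27.793 × 1.9036 = 52.909 W.
P_in = P_out/η = 52.909/0.928 = 57.014 W.
I_p = P_in/V_p = 57.014/220 = 0.259 A.

I_p ≈ 0.259 A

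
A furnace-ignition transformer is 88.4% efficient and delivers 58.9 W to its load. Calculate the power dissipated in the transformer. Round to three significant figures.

P_loss ≈ 7.73 W

P_in = P_out/η = 58.9/0.884 = 66.6290 W.
P_loss = P_in − P_out = 66.6290 − 58.9 = 7.73 W.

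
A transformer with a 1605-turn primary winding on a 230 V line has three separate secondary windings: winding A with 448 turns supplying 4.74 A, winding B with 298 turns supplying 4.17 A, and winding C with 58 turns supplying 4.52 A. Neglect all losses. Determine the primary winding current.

V_A = 230 × 448/1605 = 64.199 V; V_B = 230 × 298/1605 = 42.704 V; V_C = 230 × 58/1605 = 8.3115 V.
P_out = V_A I_A + V_B I_B + V_C I_C = 64.199×4.74 + 42.704×4.17 + 8.3115×4.52 = 304.31 + 178.08 + 37.568 = 519.95 W.
Ideal ⇒ P_in = P_out, so I_p = P_out/V_p = 519.95/230 = 2.26 A.

I_p ≈ 2.26 A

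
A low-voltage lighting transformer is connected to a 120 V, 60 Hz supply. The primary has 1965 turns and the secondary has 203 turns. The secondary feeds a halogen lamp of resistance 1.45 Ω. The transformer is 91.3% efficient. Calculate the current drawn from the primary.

V_s = 120 × 203/1965 = 12.397 V.
I_s = V_s/R = 12.397/1.45 = 8.5496 A.
P_out = V_s I_s = 12.397 × 8.5496 = 105.99 W.
P_in = P_out/η = 105.99/0.913 = 116.09 W.
I_p = P_in/V_p = 116.09/120 = 0.967 A.

I_p ≈ 0.967 A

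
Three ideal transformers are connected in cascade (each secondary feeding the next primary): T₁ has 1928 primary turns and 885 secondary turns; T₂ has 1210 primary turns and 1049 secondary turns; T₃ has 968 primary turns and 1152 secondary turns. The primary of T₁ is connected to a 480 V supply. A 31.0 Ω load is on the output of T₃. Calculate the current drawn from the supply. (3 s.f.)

Secondary of T₁: V = 480.00 × 885/1928 = 220.33 V.
Secondary of T₂: V = 220.33 × 1049/1210 = 191.02 V.
Secondary of T₃: V = 191.02 × 1152/968 = 227.32 V.
I_load = 227.32/31.0 = 7.3330 A, so P_out = 227.32 × 7.3330 = 1667.0 W.
All ideal ⇒ P_in = P_out, so I_supply = 1667.0/480 = 3.47 A.

I_supply ≈ 3.47 A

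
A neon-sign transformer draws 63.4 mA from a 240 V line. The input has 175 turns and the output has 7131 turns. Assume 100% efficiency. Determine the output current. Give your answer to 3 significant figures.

I_out/I_in = N_in/N_out, so I_out = 0.0634 × 175/7131 = 0.00156 A.

I_out ≈ 0.00156 A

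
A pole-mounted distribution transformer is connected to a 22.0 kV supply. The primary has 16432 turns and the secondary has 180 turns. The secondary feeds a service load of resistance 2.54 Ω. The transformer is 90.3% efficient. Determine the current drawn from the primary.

V_s = 22000 × 180/16432 = 240.99 V.
I_s = V_s/R = 240.99/2.54 = 94.879 A.
P_out = V_s I_s = 240.99 × 94.879 = 22865 W.
P_in = P_out/η = 22865/0.903 = 25321 W.
I_p = P_in/V_p = 25321/22000 = 1.15 A.

I_p ≈ 1.15 A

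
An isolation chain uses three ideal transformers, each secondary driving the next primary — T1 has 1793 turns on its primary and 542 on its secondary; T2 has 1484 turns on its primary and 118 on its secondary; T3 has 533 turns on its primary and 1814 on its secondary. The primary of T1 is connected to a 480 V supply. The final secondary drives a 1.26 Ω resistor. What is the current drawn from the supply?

Secondary of T1: V = 480.00 × 542/1793 = 145.10 V.
Secondary of T2: V = 145.10 × 118/1484 = 11.537 V.
Secondary of T3: V = 11.537 × 1814/533 = 39.266 V.
I_load = 39.266/1.26 = 31.164 A, so P_out = 39.266 × 31.164 = 1223.7 W.
All ideal ⇒ P_in = P_out, so I_supply = 1223.7/480 = 2.55 A.

I_supply ≈ 2.55 A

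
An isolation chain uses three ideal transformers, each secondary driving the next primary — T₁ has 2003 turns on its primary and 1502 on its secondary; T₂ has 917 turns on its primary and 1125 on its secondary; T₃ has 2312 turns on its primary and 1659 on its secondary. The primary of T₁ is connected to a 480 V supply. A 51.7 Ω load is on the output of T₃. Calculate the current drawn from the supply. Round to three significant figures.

Secondary of T₁: V = 480.00 × 1502/2003 = 359.94 V.
Secondary of T₂: V = 359.94 × 1125/917 = 441.58 V.
Secondary of T₃: V = 441.58 × 1659/2312 = 316.86 V.
I_load = 316.86/51.7 = 6.1289 A, so P_out = 316.86 × 6.1289 = 1942.0 W.
All ideal ⇒ P_in = P_out, so I_supply = 1942.0/480 = 4.05 A.

I_supply ≈ 4.05 A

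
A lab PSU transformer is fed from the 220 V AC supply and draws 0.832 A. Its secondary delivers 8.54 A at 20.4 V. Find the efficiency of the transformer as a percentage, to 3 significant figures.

P_in = 220 × 0.832 = 183.040 W.
P_out = 20.4 × 8.54 = 174.216 W.
η = P_out/P_in = 174.216/183.040 = 0.952.

η ≈ 95.2%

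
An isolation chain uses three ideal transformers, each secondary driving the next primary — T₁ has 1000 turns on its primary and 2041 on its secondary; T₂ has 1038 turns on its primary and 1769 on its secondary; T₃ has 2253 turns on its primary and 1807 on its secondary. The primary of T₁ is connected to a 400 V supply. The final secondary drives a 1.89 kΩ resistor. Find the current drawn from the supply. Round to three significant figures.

I_supply ≈ 1.65 A

After T₁: V = 400.00 × 2041/1000 = 816.40 V.
After T₂: V = 816.40 × 1769/1038 = 1391.3 V.
After T₃: V = 1391.3 × 1807/2253 = 1115.9 V.
I_load = 1115.9/1890 = 0.59043 A, so P_out = 1115.9 × 0.59043 = 658.87 W.
All ideal ⇒ P_in = P_out, so I_supply = 658.87/400 = 1.65 A.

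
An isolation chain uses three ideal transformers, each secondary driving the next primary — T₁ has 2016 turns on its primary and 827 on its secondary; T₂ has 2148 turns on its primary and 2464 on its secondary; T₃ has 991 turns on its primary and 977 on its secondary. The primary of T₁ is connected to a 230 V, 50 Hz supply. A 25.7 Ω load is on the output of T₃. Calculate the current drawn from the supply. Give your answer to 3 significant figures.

Secondary of T₁: V = 230.00 × 827/2016 = 94.350 V.
Secondary of T₂: V = 94.350 × 2464/2148 = 108.23 V.
Secondary of T₃: V = 108.23 × 977/991 = 106.70 V.
I_load = 106.70/25.7 = 4.1518 A, so P_out = 106.70 × 4.1518 = 443.00 W.
All ideal ⇒ P_in = P_out, so I_supply = 443.00/230 = 1.93 A.

I_supply ≈ 1.93 A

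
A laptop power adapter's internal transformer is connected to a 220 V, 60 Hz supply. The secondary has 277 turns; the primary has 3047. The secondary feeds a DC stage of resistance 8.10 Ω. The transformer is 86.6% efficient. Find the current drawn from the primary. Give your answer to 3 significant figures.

I_p ≈ 0.259 A

V_s = 220 × 277/3047 = 20.000 V.
I_s = V_s/R = 20.000/8.10 = 2.4691 A.
P_out = V_s I_s = 20.000 × 2.4691 = 49.383 W.
P_in = P_out/η = 49.383/0.866 = 57.024 W.
I_p = P_in/V_p = 57.024/220 = 0.259 A.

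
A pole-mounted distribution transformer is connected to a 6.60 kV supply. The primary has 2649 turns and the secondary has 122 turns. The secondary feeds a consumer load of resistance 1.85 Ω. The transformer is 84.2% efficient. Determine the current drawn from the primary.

V_s = 6600 × 122/2649 = 303.96 V.
I_s = V_s/R = 303.96/1.85 = 164.30 A.
P_out = V_s I_s = 303.96 × 164.30 = 49943 W.
P_in = P_out/η = 49943/0.842 = 59314 W.
I_p = P_in/V_p = 59314/6600 = 8.99 A.

I_p ≈ 8.99 A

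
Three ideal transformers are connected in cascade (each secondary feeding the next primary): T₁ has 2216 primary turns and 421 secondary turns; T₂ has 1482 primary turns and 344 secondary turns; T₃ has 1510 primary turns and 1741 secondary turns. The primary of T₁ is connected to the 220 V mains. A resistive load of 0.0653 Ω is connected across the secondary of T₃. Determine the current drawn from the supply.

I_supply ≈ 8.71 A

After T₁: V = 220.00 × 421/2216 = 41.796 V.
After T₂: V = 41.796 × 344/1482 = 9.7016 V.
After T₃: V = 9.7016 × 1741/1510 = 11.186 V.
I_load = 11.186/0.0653 = 171.30 A, so P_out = 11.186 × 171.30 = 1916.1 W.
All ideal ⇒ P_in = P_out, so I_supply = 1916.1/220 = 8.71 A.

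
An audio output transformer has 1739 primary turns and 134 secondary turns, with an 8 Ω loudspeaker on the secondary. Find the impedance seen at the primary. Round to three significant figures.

Z_p = (N_p/N_s)² × Z_s = (1739/134)² × 8 = 1350 Ω.

Z_p ≈ 1350 Ω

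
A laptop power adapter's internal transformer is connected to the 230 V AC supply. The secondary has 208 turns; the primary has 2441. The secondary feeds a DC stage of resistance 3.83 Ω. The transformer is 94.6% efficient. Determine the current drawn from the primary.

V_s = 230 × 208/2441 = 19.599 V.
I_s = V_s/R = 19.599/3.83 = 5.1171 A.
P_out = V_s I_s = 19.599 × 5.1171 = 100.29 W.
P_in = P_out/η = 100.29/0.946 = 106.01 W.
I_p = P_in/V_p = 106.01/230 = 0.461 A.

I_p ≈ 0.461 A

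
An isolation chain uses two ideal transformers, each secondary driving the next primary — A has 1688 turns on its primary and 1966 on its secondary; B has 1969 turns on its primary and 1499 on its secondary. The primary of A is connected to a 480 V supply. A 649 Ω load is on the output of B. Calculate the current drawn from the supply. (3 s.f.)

After A: V = 480.00 × 1966/1688 = 559.05 V.
After B: V = 559.05 × 1499/1969 = 425.61 V.
I_load = 425.61/649 = 0.65579 A, so P_out = 425.61 × 0.65579 = 279.11 W.
All ideal ⇒ P_in = P_out, so I_supply = 279.11/480 = 0.581 A.

I_supply ≈ 0.581 A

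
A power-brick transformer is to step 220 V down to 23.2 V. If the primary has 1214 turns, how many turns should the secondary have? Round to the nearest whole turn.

N_s/N_p = V_s/V_p, so N_s = 1214 × 23.2/220 = 128.0 ≈ 128 turns.

N_s = 128 turns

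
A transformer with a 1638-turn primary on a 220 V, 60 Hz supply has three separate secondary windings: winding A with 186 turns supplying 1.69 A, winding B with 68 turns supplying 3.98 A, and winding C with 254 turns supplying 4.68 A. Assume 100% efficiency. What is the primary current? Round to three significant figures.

V_A = 220 × 186/1638 = 24.982 V; V_B = 220 × 68/1638 = 9.1331 V; V_C = 220 × 254/1638 = 34.115 V.
P_out = V_A I_A + V_B I_B + V_C I_C = 24.982×1.69 + 9.1331×3.98 + 34.115×4.68 = 42.219 + 36.350 + 159.66 = 238.23 W.
Ideal ⇒ P_in = P_out, so I_p = P_out/V_p = 238.23/220 = 1.08 A.

I_p ≈ 1.08 A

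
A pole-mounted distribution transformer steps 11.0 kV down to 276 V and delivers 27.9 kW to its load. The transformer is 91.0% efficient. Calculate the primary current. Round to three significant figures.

P_in = P_out/η = 27900/0.910 = 30659 W.
I_p = P_in/V_p = 30659/11000 = 2.79 A.

I_p ≈ 2.79 A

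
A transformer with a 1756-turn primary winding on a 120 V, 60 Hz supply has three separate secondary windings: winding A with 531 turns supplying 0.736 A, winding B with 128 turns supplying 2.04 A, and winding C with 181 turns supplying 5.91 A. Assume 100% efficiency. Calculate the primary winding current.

I_p ≈ 0.980 A

V_A = 120 × 531/1756 = 36.287 V; V_B = 120 × 128/1756 = 8.7472 V; V_C = 120 × 181/1756 = 12.369 V.
P_out = V_A I_A + V_B I_B + V_C I_C = 36.287×0.736 + 8.7472×2.04 + 12.369×5.91 = 26.707 + 17.844 + 73.101 = 117.65 W.
Ideal ⇒ P_in = P_out, so I_p = P_out/V_p = 117.65/120 = 0.980 A.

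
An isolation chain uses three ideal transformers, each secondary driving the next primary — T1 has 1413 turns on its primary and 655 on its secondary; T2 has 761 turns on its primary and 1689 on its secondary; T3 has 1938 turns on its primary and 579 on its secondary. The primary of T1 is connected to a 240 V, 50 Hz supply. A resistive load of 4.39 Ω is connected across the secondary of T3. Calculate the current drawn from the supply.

I_supply ≈ 5.17 A

Secondary of T1: V = 240.00 × 655/1413 = 111.25 V.
Secondary of T2: V = 111.25 × 1689/761 = 246.92 V.
Secondary of T3: V = 246.92 × 579/1938 = 73.770 V.
I_load = 73.770/4.39 = 16.804 A, so P_out = 73.770 × 16.804 = 1239.6 W.
All ideal ⇒ P_in = P_out, so I_supply = 1239.6/240 = 5.17 A.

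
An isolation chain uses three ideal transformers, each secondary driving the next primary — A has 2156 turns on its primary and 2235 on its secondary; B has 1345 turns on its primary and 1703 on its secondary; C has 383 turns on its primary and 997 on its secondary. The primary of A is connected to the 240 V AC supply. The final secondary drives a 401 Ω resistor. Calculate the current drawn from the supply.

I_supply ≈ 6.99 A

Secondary of A: V = 240.00 × 2235/2156 = 248.79 V.
Secondary of B: V = 248.79 × 1703/1345 = 315.02 V.
Secondary of C: V = 315.02 × 997/383 = 820.03 V.
I_load = 820.03/401 = 2.0450 A, so P_out = 820.03 × 2.0450 = 1676.9 W.
All ideal ⇒ P_in = P_out, so I_supply = 1676.9/240 = 6.99 A.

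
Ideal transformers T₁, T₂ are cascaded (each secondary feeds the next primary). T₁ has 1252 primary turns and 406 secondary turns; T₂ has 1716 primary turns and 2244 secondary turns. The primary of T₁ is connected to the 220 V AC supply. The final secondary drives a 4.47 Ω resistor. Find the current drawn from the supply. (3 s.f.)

I_supply ≈ 8.85 A

After T₁: V = 220.00 × 406/1252 = 71.342 V.
After T₂: V = 71.342 × 2244/1716 = 93.293 V.
I_load = 93.293/4.47 = 20.871 A, so P_out = 93.293 × 20.871 = 1947.1 W.
All ideal ⇒ P_in = P_out, so I_supply = 1947.1/220 = 8.85 A.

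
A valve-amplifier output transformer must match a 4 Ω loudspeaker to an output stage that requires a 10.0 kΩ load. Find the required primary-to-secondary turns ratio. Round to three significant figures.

Z_p/Z_s = (N_p/N_s)², so N_p/N_s = √(10000/4) = √2500 = 50.0.

N_p/N_s ≈ 50.0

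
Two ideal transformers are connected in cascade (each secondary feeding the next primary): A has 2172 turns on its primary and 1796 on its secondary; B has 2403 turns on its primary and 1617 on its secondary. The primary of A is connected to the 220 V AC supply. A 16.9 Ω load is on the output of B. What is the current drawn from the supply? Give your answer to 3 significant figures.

I_supply ≈ 4.03 A

Secondary of A: V = 220.00 × 1796/2172 = 181.92 V.
Secondary of B: V = 181.92 × 1617/2403 = 122.41 V.
I_load = 122.41/16.9 = 7.2433 A, so P_out = 122.41 × 7.2433 = 886.67 W.
All ideal ⇒ P_in = P_out, so I_supply = 886.67/220 = 4.03 A.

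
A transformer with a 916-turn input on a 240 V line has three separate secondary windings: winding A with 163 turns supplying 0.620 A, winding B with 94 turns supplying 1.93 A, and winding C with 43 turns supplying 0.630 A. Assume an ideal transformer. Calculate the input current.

V_A = 240 × 163/916 = 42.707 V; V_B = 240 × 94/916 = 24.629 V; V_C = 240 × 43/916 = 11.266 V.
P_out = V_A I_A + V_B I_B + V_C I_C = 42.707×0.620 + 24.629×1.93 + 11.266×0.630 = 26.479 + 47.534 + 7.0978 = 81.110 W.
Ideal ⇒ P_in = P_out, so I_in = P_out/V_in = 81.110/240 = 0.338 A.

I_in ≈ 0.338 A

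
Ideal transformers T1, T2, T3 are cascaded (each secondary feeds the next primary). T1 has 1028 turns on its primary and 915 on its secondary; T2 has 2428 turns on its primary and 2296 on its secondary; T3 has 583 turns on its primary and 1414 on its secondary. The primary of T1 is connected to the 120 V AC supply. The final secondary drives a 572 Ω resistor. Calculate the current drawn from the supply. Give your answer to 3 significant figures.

I_supply ≈ 0.874 A

After T1: V = 120.00 × 915/1028 = 106.81 V.
After T2: V = 106.81 × 2296/2428 = 101.00 V.
After T3: V = 101.00 × 1414/583 = 244.97 V.
I_load = 244.97/572 = 0.42827 A, so P_out = 244.97 × 0.42827 = 104.91 W.
All ideal ⇒ P_in = P_out, so I_supply = 104.91/120 = 0.874 A.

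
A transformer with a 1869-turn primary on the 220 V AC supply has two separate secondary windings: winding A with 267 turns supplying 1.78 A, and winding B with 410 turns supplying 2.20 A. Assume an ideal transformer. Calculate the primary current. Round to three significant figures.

V_A = 220 × 267/1869 = 31.429 V; V_B = 220 × 410/1869 = 48.261 V.
P_out = V_A I_A + V_B I_B = 31.429×1.78 + 48.261×2.20 = 55.943 + 106.17 = 162.12 W.
Ideal ⇒ P_in = P_out, so I_p = P_out/V_p = 162.12/220 = 0.737 A.

I_p ≈ 0.737 A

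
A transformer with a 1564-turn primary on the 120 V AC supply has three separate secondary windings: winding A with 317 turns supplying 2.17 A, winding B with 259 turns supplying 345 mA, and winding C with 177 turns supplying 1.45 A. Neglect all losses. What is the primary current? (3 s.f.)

I_p ≈ 0.661 A

V_A = 120 × 317/1564 = 24.322 V; V_B = 120 × 259/1564 = 19.872 V; V_C = 120 × 177/1564 = 13.581 V.
P_out = V_A I_A + V_B I_B + V_C I_C = 24.322×2.17 + 19.872×0.345 + 13.581×1.45 = 52.779 + 6.8559 + 19.692 = 79.327 W.
Ideal ⇒ P_in = P_out, so I_p = P_out/V_p = 79.327/120 = 0.661 A.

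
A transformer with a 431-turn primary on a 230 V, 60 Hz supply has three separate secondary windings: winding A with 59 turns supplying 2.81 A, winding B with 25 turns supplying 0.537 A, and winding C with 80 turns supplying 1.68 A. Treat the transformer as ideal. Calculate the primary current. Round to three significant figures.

I_p ≈ 0.728 A

V_A = 230 × 59/431 = 31.485 V; V_B = 230 × 25/431 = 13.341 V; V_C = 230 × 80/431 = 42.691 V.
P_out = V_A I_A + V_B I_B + V_C I_C = 31.485×2.81 + 13.341×0.537 + 42.691×1.68 = 88.473 + 7.1642 + 71.722 = 167.36 W.
Ideal ⇒ P_in = P_out, so I_p = P_out/V_p = 167.36/230 = 0.728 A.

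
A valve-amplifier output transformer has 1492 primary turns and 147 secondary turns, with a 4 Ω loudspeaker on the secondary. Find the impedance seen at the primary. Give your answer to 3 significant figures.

Z_p ≈ 412 Ω

Z_p = (N_p/N_s)² × Z_s = (1492/147)² × 4 = 412 Ω.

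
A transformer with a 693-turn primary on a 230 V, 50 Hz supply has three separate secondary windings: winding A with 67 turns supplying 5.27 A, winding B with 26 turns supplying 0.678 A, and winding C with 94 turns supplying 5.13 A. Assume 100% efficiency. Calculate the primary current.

I_p ≈ 1.23 A

V_A = 230 × 67/693 = 22.237 V; V_B = 230 × 26/693 = 8.6291 V; V_C = 230 × 94/693 = 31.198 V.
P_out = V_A I_A + V_B I_B + V_C I_C = 22.237×5.27 + 8.6291×0.678 + 31.198×5.13 = 117.19 + 5.8506 + 160.04 = 283.08 W.
Ideal ⇒ P_in = P_out, so I_p = P_out/V_p = 283.08/230 = 1.23 A.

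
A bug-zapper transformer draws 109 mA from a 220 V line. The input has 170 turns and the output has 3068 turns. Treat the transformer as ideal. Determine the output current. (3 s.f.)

I_out/I_in = N_in/N_out, so I_out = 0.109 × 170/3068 = 0.00604 A.

I_out ≈ 0.00604 A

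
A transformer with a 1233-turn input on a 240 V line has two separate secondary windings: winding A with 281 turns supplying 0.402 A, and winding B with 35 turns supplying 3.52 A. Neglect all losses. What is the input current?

V_A = 240 × 281/1233 = 54.696 V; V_B = 240 × 35/1233 = 6.8127 V.
P_out = V_A I_A + V_B I_B = 54.696×0.402 + 6.8127×3.52 = 21.988 + 23.981 = 45.968 W.
Ideal ⇒ P_in = P_out, so I_in = P_out/V_in = 45.968/240 = 0.192 A.

I_in ≈ 0.192 A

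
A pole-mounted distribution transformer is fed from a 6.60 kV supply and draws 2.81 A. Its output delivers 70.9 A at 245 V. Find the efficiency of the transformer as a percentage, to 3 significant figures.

P_in = 6600 × 2.81 = 18546.0 W.
P_out = 245 × 70.9 = 17370.5 W.
η = P_out/P_in = 17370.5/18546.0 = 0.937.

η ≈ 93.7%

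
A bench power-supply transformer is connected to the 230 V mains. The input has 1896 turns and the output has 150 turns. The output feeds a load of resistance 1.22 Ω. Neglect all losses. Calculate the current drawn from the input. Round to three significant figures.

I_in ≈ 1.18 A

V_out = V_in × N_out/N_in = 230 × 150/1896 = 18.196 V.
I_out = V_out/R = 18.196/1.22 = 14.915 A.
For an ideal transformer I_in N_in = I_out N_out, so I_in = 14.915 × 150/1896 = 1.18 A.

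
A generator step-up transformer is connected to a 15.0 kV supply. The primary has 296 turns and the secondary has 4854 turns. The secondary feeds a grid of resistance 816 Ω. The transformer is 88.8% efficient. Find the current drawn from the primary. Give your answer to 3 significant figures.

I_p ≈ 5570 A

V_s = 15000 × 4854/296 = 245980 V.
I_s = V_s/R = 245980/816 = 301.45 A.
P_out = V_s I_s = 245980 × 301.45 = 7.4150×10^7 W.
P_in = P_out/η = 7.4150×10^7/0.888 = 8.3502×10^7 W.
I_p = P_in/V_p = 8.3502×10^7/15000 = 5570 A.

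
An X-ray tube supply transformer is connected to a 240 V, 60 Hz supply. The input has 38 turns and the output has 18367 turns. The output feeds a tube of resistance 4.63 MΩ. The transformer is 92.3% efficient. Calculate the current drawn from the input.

I_in ≈ 13.1 A

V_out = 240 × 18367/38 = 116000 V.
I_out = V_out/R = 116000/(4.63×10^6) = 0.025054 A.
P_out = V_out I_out = 116000 × 0.025054 = 2906.4 W.
P_in = P_out/η = 2906.4/0.923 = 3148.8 W.
I_in = P_in/V_in = 3148.8/240 = 13.1 A.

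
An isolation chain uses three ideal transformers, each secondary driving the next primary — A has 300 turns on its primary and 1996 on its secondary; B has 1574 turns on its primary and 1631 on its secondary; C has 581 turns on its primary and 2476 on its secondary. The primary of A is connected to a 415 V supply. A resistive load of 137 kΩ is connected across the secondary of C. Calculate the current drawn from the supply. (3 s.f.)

After A: V = 415.00 × 1996/300 = 2761.1 V.
After B: V = 2761.1 × 1631/1574 = 2861.1 V.
After C: V = 2861.1 × 2476/581 = 12193 V.
I_load = 12193/137000 = 0.089000 A, so P_out = 12193 × 0.089000 = 1085.2 W.
All ideal ⇒ P_in = P_out, so I_supply = 1085.2/415 = 2.61 A.

I_supply ≈ 2.61 A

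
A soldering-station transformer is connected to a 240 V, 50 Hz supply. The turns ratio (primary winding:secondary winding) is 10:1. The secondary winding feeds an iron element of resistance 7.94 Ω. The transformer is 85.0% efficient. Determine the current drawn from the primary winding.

V_s = 240 × 1/10 = 24.000 V.
I_s = V_s/R = 24.000/7.94 = 3.0227 A.
P_out = V_s I_s = 24.000 × 3.0227 = 72.544 W.
P_in = P_out/η = 72.544/0.850 = 85.346 W.
I_p = P_in/V_p = 85.346/240 = 0.356 A.

I_p ≈ 0.356 A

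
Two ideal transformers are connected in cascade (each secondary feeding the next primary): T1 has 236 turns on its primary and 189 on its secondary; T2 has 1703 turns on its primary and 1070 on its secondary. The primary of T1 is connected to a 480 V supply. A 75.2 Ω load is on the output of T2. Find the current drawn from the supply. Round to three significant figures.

I_supply ≈ 1.62 A

After T1: V = 480.00 × 189/236 = 384.41 V.
After T2: V = 384.41 × 1070/1703 = 241.52 V.
I_load = 241.52/75.2 = 3.2118 A, so P_out = 241.52 × 3.2118 = 775.72 W.
All ideal ⇒ P_in = P_out, so I_supply = 775.72/480 = 1.62 A.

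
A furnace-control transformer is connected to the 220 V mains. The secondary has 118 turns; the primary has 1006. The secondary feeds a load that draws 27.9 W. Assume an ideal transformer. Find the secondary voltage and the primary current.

V_s = V_p × N_s/N_p = 220 × 118/1006 = 25.805 V.
I_s = P/V_s = 27.9/25.805 = 1.0812 A.
I_p = I_s × N_s/N_p = 1.0812 × 118/1006 = 0.127 A.

V_s ≈ 25.8 V, I_p ≈ 0.127 A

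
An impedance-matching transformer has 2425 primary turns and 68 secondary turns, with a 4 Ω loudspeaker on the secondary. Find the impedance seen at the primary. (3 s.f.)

Z_p ≈ 5090 Ω

Z_p = (N_p/N_s)² × Z_s = (2425/68)² × 4 = 5090 Ω.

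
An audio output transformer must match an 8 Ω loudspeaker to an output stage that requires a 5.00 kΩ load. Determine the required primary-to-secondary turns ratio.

Z_p/Z_s = (N_p/N_s)², so N_p/N_s = √(5000/8) = √625 = 25.0.

N_p/N_s ≈ 25.0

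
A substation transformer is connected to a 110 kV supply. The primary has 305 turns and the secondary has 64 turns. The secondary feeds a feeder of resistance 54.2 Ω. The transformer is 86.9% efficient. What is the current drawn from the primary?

I_p ≈ 103 A

V_s = 110000 × 64/305 = 23082 V.
I_s = V_s/R = 23082/54.2 = 425.87 A.
P_out = V_s I_s = 23082 × 425.87 = 9.8298×10^6 W.
P_in = P_out/η = 9.8298×10^6/0.869 = 1.1312×10^7 W.
I_p = P_in/V_p = 1.1312×10^7/110000 = 103 A.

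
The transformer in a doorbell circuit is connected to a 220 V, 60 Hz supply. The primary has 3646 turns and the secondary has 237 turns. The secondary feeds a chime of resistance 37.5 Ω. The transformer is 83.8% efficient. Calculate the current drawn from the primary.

I_p ≈ 0.0296 A

V_s = 220 × 237/3646 = 14.301 V.
I_s = V_s/R = 14.301/37.5 = 0.38135 A.
P_out = V_s I_s = 14.301 × 0.38135 = 5.4535 W.
P_in = P_out/η = 5.4535/0.838 = 6.5078 W.
I_p = P_in/V_p = 6.5078/220 = 0.0296 A.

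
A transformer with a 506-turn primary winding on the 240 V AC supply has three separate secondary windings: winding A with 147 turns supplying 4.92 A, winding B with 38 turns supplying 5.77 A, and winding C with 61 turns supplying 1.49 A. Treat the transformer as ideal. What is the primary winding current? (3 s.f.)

I_p ≈ 2.04 A

V_A = 240 × 147/506 = 69.723 V; V_B = 240 × 38/506 = 18.024 V; V_C = 240 × 61/506 = 28.933 V.
P_out = V_A I_A + V_B I_B + V_C I_C = 69.723×4.92 + 18.024×5.77 + 28.933×1.49 = 343.04 + 104.00 + 43.110 = 490.15 W.
Ideal ⇒ P_in = P_out, so I_p = P_out/V_p = 490.15/240 = 2.04 A.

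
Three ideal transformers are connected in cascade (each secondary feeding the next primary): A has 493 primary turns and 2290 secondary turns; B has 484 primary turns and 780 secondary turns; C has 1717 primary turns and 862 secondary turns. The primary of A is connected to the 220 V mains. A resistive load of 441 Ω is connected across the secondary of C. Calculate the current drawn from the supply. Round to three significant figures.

I_supply ≈ 7.05 A

Secondary of A: V = 220.00 × 2290/493 = 1021.9 V.
Secondary of B: V = 1021.9 × 780/484 = 1646.9 V.
Secondary of C: V = 1646.9 × 862/1717 = 826.79 V.
I_load = 826.79/441 = 1.8748 A, so P_out = 826.79 × 1.8748 = 1550.1 W.
All ideal ⇒ P_in = P_out, so I_supply = 1550.1/220 = 7.05 A.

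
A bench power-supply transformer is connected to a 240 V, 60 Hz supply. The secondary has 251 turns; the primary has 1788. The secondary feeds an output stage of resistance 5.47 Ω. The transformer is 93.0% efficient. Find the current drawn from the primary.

V_s = 240 × 251/1788 = 33.691 V.
I_s = V_s/R = 33.691/5.47 = 6.1593 A.
P_out = V_s I_s = 33.691 × 6.1593 = 207.51 W.
P_in = P_out/η = 207.51/0.930 = 223.13 W.
I_p = P_in/V_p = 223.13/240 = 0.930 A.

I_p ≈ 0.930 A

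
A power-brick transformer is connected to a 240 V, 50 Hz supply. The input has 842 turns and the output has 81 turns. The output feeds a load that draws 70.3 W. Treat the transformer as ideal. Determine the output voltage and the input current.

V_out ≈ 23.1 V, I_in ≈ 0.293 A

V_out = V_in × N_out/N_in = 240 × 81/842 = 23.088 V.
I_out = P/V_out = 70.3/23.088 = 3.0449 A.
I_in = I_out × N_out/N_in = 3.0449 × 81/842 = 0.293 A.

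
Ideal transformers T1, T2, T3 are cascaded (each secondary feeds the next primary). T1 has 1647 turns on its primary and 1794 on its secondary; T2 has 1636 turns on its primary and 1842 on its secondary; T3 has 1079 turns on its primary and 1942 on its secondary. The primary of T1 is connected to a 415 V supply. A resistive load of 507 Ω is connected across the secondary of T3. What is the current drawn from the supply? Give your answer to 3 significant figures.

After T1: V = 415.00 × 1794/1647 = 452.04 V.
After T2: V = 452.04 × 1842/1636 = 508.96 V.
After T3: V = 508.96 × 1942/1079 = 916.03 V.
I_load = 916.03/507 = 1.8068 A, so P_out = 916.03 × 1.8068 = 1655.1 W.
All ideal ⇒ P_in = P_out, so I_supply = 1655.1/415 = 3.99 A.

I_supply ≈ 3.99 A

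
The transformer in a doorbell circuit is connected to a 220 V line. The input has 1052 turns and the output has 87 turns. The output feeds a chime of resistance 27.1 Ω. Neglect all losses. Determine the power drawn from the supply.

P ≈ 12.2 W

V_out = V_in × N_out/N_in = 220 × 87/1052 = 18.194 V.
I_out = V_out/R = 18.194/27.1 = 0.67136 A.
I_in = I_out × N_out/N_in = 0.67136 × 87/1052 = 0.055521 A.
P = V_in I_in = 220 × 0.055521 = 12.2 W.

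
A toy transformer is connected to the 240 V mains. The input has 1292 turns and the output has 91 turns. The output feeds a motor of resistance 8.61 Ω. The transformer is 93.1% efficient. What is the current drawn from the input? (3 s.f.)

V_out = 240 × 91/1292 = 16.904 V.
I_out = V_out/R = 16.904/8.61 = 1.9633 A.
P_out = V_out I_out = 16.904 × 1.9633 = 33.188 W.
P_in = P_out/η = 33.188/0.931 = 35.647 W.
I_in = P_in/V_in = 35.647/240 = 0.149 A.

I_in ≈ 0.149 A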